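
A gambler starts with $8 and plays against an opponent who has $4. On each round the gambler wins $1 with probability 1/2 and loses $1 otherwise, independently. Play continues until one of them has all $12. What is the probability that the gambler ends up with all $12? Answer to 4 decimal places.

With a fair step, P(i) = ½P(i−1) + ½P(i+1) with P(0)=0, P(12)=1 has the linear solution P(i) = i/12.
P(8) = 8/12 = 2/3 ≈ 0.6667.

0.6667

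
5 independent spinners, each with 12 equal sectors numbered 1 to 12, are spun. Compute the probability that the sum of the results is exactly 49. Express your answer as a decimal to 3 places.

There are 12^5 = 248832 equally likely outcomes.
The number of ordered 5-tuples from {1,…,12} summing to 49 is 1365.
P(sum = 49) = 1365/248832 = 455/82944 ≈ 0.005.

0.005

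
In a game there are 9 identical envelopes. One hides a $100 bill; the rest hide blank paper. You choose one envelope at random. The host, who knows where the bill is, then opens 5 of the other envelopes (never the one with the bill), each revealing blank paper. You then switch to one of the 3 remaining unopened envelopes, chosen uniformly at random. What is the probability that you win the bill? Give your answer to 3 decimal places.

0.296

Your original envelope holds the bill with probability 1/9, so the other 8 collectively hold it with probability 8/9.
The host can always find 5 empty envelopes to open, so the reveals don't change that 8/9; it is now spread over the 3 remaining unopened envelopes.
P(win by switching) = (8/9) · (1/3) = 8/27 ≈ 0.296.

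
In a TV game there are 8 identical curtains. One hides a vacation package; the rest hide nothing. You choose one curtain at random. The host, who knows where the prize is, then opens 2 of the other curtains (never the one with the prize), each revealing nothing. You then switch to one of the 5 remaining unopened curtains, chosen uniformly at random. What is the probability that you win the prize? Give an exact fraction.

7/40

Your original curtain holds the prize with probability 1/8, so the other 7 collectively hold it with probability 7/8.
The host can always find 2 empty curtains to open, so the reveals don't change that 7/8; it is now spread over the 5 remaining unopened curtains.
P(win by switching) = (7/8) · (1/5) = 7/40.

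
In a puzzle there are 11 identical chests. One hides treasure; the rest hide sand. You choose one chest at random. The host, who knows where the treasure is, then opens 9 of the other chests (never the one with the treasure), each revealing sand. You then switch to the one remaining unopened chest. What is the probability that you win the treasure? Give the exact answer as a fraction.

Your original chest holds the treasure with probability 1/11, so the other 10 collectively hold it with probability 10/11.
The host can always find 9 empty chests to open, so the reveals don't change that 10/11; it is now spread over the 1 remaining unopened chest.
P(win by switching) = (10/11) · (1/1) = 10/11.

10/11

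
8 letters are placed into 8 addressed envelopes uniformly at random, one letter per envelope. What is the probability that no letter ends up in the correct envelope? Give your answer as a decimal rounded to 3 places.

This is the derangement probability: permutations of 8 with no fixed point.
D(8) = 8! · (1 − 1/1! + 1/2! − ··· + (−1)^8/8!) = 14833.
P = 14833/40320 = 2119/5760 ≈ 0.368.

0.368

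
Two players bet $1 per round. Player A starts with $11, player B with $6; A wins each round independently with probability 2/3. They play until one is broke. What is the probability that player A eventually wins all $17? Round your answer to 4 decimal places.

0.9995

Let r = q/p = (1/3)/(2/3) = 1/2. The recurrence P(i) = p·P(i+1) + q·P(i−1) with P(0)=0, P(17)=1 gives P(i) = (1 − r^i)/(1 − r^17).
P(11) = (1 − (1/2)^11) / (1 − (1/2)^17) = 131008/131071 ≈ 0.9995.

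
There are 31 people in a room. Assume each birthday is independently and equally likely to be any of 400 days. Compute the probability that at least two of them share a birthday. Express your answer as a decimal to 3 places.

It's easier to compute the probability that all 31 are distinct.
P(all distinct) = 400/400 · 399/400 · ··· · 370/400 ≈ 0.303.
So the probability of at least one match is 1 − 0.303 = 0.697.

0.697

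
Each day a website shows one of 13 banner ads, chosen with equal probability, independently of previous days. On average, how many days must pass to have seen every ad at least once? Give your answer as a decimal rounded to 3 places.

41.342

After i distinct types are collected, each trial gives a new one with probability (13−i)/13, so the expected wait for the next new type is 13/(13−i).
E = 13/13 + 13/12 + 13/11 + 13/10 + 13/9 + 13/8 + 13/7 + 13/6 + 13/5 + 13/4 + 13/3 + 13/2 + 13/1 = 1145993/27720 ≈ 41.342.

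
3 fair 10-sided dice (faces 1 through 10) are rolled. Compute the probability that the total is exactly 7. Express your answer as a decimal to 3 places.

0.015

There are 10^3 = 1000 equally likely outcomes.
The number of ordered 3-tuples from {1,…,10} summing to 7 is 15.
P(sum = 7) = 15/1000 = 3/200 ≈ 0.015.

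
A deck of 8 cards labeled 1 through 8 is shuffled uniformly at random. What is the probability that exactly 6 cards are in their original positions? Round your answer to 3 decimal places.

0.001

Choose which 6 of the 8 are fixed: C(8,6) = 28 ways.
The remaining 2 must have no fixed point: D(2) = 1.
P = 28·1/40320 = 1/1440 ≈ 0.001.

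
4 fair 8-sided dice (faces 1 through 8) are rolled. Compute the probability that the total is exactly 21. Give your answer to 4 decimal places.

0.0693

There are 8^4 = 4096 equally likely outcomes.
The number of ordered 4-tuples from {1,…,8} summing to 21 is 284.
P(sum = 21) = 284/4096 = 71/1024 ≈ 0.0693.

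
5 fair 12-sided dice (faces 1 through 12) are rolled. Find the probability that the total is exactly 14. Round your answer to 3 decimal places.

0.003

There are 12^5 = 248832 equally likely outcomes.
The number of ordered 5-tuples from {1,…,12} summing to 14 is 715.
P(sum = 14) = 715/248832 ≈ 0.003.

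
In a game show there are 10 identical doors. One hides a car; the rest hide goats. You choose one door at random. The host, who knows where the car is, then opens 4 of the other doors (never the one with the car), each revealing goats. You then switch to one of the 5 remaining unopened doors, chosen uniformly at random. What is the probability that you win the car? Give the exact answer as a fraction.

Your original door holds the car with probability 1/10, so the other 9 collectively hold it with probability 9/10.
The host can always find 4 empty doors to open, so the reveals don't change that 9/10; it is now spread over the 5 remaining unopened doors.
P(win by switching) = (9/10) · (1/5) = 9/50.

9/50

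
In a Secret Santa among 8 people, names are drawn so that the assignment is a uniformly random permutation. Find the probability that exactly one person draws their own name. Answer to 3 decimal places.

Choose which one is fixed: C(8,1) = 8 ways.
The remaining 7 must have no fixed point: D(7) = 1854.
P = 8·1854/40320 = 103/280 ≈ 0.368.

0.368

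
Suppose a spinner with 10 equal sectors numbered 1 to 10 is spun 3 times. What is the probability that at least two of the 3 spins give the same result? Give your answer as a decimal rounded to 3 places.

0.280

P(all 3 different) = 10/10 · 9/10 · ··· · 8/10 ≈ 0.720.
P(at least two equal) = 1 − 0.720 = 0.280.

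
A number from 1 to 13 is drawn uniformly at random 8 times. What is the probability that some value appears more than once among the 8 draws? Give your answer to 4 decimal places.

P(all 8 different) = 13/13 · 12/13 · ··· · 6/13 ≈ 0.0636.
P(at least two equal) = 1 − 0.0636 = 0.9364.

0.9364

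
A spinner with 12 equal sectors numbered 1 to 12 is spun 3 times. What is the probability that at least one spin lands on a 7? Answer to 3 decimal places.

P(no spin lands on a 7) = (11/12)^3 ≈ 0.770.
P(at least one) = 1 − 0.770 = 0.230.

0.230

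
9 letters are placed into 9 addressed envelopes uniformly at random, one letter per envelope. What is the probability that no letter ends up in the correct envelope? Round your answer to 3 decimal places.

0.368

This is the derangement probability: permutations of 9 with no fixed point.
D(9) = 9! · (1 − 1/1! + 1/2! − ··· + (−1)^9/9!) = 133496.
P = 133496/362880 = 16687/45360 ≈ 0.368.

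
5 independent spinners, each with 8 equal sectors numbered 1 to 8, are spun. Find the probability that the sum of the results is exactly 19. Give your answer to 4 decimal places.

There are 8^5 = 32768 equally likely outcomes.
The number of ordered 5-tuples from {1,…,8} summing to 19 is 2010.
P(sum = 19) = 2010/32768 = 1005/16384 ≈ 0.0613.

0.0613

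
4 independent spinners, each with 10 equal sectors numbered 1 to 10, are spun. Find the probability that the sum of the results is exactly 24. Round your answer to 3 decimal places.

There are 10^4 = 10000 equally likely outcomes.
The number of ordered 4-tuples from {1,…,10} summing to 24 is 633.
P(sum = 24) = 633/10000 ≈ 0.063.

0.063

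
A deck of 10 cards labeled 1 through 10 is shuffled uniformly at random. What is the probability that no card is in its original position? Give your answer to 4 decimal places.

0.3679

This is the derangement probability: permutations of 10 with no fixed point.
D(10) = 10! · (1 − 1/1! + 1/2! − ··· + (−1)^10/10!) = 1334961.
P = 1334961/3628800 = 16481/44800 ≈ 0.3679.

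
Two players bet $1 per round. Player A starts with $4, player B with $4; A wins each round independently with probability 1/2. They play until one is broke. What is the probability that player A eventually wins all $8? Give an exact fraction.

1/2

With a fair step, P(i) = ½P(i−1) + ½P(i+1) with P(0)=0, P(8)=1 has the linear solution P(i) = i/8.
P(4) = 4/8 = 1/2.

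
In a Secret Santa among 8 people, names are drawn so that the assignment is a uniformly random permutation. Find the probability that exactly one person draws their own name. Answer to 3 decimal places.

Choose which one is fixed: C(8,1) = 8 ways.
The remaining 7 must have no fixed point: D(7) = 1854.
P = 8·1854/40320 = 103/280 ≈ 0.368.

0.368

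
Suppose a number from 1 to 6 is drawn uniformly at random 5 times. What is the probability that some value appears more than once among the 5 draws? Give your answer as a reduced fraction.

P(all 5 different) = 6/6 · 5/6 · ··· · 2/6 = 5/54.
P(at least two equal) = 1 − 5/54 = 49/54.

49/54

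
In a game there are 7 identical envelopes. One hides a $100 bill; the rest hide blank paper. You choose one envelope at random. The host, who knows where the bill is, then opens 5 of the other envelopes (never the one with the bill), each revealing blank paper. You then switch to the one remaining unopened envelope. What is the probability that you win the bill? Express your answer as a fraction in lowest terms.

Your original envelope holds the bill with probability 1/7, so the other 6 collectively hold it with probability 6/7.
The host can always find 5 empty envelopes to open, so the reveals don't change that 6/7; it is now spread over the 1 remaining unopened envelope.
P(win by switching) = (6/7) · (1/1) = 6/7.

6/7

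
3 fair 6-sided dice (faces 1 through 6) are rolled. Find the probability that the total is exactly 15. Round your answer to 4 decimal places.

There are 6^3 = 216 equally likely outcomes.
The number of ordered 3-tuples from {1,…,6} summing to 15 is 10.
P(sum = 15) = 10/216 = 5/108 ≈ 0.0463.

0.0463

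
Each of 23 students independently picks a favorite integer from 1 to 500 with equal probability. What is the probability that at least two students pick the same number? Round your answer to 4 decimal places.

It's easier to compute the probability that all 23 are distinct.
P(all distinct) = 500/500 · 499/500 · ··· · 478/500 ≈ 0.5982.
So the probability of at least one match is 1 − 0.5982 = 0.4018.

0.4018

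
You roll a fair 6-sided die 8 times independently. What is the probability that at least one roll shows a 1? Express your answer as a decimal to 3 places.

0.767

P(no roll shows a 1) = (5/6)^8 ≈ 0.233.
P(at least one) = 1 − 0.233 = 0.767.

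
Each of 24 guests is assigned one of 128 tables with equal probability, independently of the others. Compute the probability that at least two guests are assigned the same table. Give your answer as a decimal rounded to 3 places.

0.900

It's easier to compute the probability that all 24 are distinct.
P(all distinct) = 128/128 · 127/128 · ··· · 105/128 ≈ 0.100.
So the probability of at least one match is 1 − 0.100 = 0.900.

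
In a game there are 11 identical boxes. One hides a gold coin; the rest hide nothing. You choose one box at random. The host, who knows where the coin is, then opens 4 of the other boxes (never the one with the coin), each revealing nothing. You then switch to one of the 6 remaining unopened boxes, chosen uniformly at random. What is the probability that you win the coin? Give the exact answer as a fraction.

Your original box holds the coin with probability 1/11, so the other 10 collectively hold it with probability 10/11.
The host can always find 4 empty boxes to open, so the reveals don't change that 10/11; it is now spread over the 6 remaining unopened boxes.
P(win by switching) = (10/11) · (1/6) = 5/33.

5/33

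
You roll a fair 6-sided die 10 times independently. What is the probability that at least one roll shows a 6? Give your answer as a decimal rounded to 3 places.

P(no roll shows a 6) = (5/6)^10 ≈ 0.162.
P(at least one) = 1 − 0.162 = 0.838.

0.838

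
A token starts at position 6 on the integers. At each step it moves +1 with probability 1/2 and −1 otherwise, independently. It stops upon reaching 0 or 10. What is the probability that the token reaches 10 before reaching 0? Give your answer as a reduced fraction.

3/5

With a fair step, P(i) = ½P(i−1) + ½P(i+1) with P(0)=0, P(10)=1 has the linear solution P(i) = i/10.
P(6) = 6/10 = 3/5.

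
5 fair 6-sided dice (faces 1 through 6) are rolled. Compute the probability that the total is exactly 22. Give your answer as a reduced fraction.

There are 6^5 = 7776 equally likely outcomes.
The number of ordered 5-tuples from {1,…,6} summing to 22 is 420.
P(sum = 22) = 420/7776 = 35/648.

35/648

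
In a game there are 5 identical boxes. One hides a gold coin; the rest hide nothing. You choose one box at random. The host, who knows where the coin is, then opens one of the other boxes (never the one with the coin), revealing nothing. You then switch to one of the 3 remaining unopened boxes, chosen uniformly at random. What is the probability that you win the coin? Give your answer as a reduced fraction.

Your original box holds the coin with probability 1/5, so the other 4 collectively hold it with probability 4/5.
The host can always find an empty box to open, so this doesn't change that 4/5; it is now spread over the 3 remaining unopened boxes.
P(win by switching) = (4/5) · (1/3) = 4/15.

4/15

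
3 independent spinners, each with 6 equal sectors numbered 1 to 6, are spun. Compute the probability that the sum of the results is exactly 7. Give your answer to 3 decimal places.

0.069

There are 6^3 = 216 equally likely outcomes.
The number of ordered 3-tuples from {1,…,6} summing to 7 is 15.
P(sum = 7) = 15/216 = 5/72 ≈ 0.069.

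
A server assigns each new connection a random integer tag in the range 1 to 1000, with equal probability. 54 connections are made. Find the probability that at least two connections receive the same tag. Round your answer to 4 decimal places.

It's easier to compute the probability that all 54 are distinct.
P(all distinct) = 1000/1000 · 999/1000 · ··· · 947/1000 ≈ 0.2329.
So the probability of at least one match is 1 − 0.2329 = 0.7671.

0.7671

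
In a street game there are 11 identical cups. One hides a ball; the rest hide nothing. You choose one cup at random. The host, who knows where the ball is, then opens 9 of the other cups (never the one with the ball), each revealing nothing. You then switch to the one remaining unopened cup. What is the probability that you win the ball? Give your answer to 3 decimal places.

Your original cup holds the ball with probability 1/11, so the other 10 collectively hold it with probability 10/11.
The host can always find 9 empty cups to open, so the reveals don't change that 10/11; it is now spread over the 1 remaining unopened cup.
P(win by switching) = (10/11) · (1/1) = 10/11 ≈ 0.909.

0.909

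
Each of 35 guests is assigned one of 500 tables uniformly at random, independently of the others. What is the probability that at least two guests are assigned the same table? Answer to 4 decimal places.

It's easier to compute the probability that all 35 are distinct.
P(all distinct) = 500/500 · 499/500 · ··· · 466/500 ≈ 0.2957.
So the probability of at least one match is 1 − 0.2957 = 0.7043.

0.7043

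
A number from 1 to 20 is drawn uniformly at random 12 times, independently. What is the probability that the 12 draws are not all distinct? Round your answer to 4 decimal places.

P(all 12 different) = 20/20 · 19/20 · ··· · 9/20 ≈ 0.0147.
P(at least two equal) = 1 − 0.0147 = 0.9853.

0.9853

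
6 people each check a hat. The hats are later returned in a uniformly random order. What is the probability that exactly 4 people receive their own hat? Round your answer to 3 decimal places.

0.021

Choose which 4 of the 6 are fixed: C(6,4) = 15 ways.
The remaining 2 must have no fixed point: D(2) = 1.
P = 15·1/720 = 1/48 ≈ 0.021.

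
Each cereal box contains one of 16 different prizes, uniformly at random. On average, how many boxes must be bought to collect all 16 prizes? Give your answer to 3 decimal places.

54.092

After i distinct types are collected, each trial gives a new one with probability (16−i)/16, so the expected wait for the next new type is 16/(16−i).
E = 16/16 + 16/15 + 16/14 + 16/13 + 16/12 + 16/11 + 16/10 + 16/9 + 16/8 + 16/7 + 16/6 + 16/5 + 16/4 + 16/3 + 16/2 + 16/1 = 2436559/45045 ≈ 54.092.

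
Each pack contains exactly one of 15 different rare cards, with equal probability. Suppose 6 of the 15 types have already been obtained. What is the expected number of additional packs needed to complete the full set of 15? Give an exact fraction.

7129/168

Starting from 6 distinct types, each trial gives a new one with probability (15−i)/15 when i types are held, so the wait for the next new type is 15/(15−i).
E = 15/9 + 15/8 + 15/7 + 15/6 + 15/5 + 15/4 + 15/3 + 15/2 + 15/1 = 7129/168.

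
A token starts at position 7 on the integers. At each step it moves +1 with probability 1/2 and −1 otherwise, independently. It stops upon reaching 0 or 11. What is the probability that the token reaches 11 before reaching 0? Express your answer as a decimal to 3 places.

0.636

With a fair step, P(i) = ½P(i−1) + ½P(i+1) with P(0)=0, P(11)=1 has the linear solution P(i) = i/11.
P(7) = 7/11 ≈ 0.636.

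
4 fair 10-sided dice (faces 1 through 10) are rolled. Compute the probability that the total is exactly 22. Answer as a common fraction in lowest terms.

There are 10^4 = 10000 equally likely outcomes.
The number of ordered 4-tuples from {1,…,10} summing to 22 is 670.
P(sum = 22) = 670/10000 = 67/1000.

67/1000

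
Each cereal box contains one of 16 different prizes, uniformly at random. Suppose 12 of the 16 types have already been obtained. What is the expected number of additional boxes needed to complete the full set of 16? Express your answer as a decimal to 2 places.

Starting from 12 distinct types, each trial gives a new one with probability (16−i)/16 when i types are held, so the wait for the next new type is 16/(16−i).
E = 16/4 + 16/3 + 16/2 + 16/1 = 100/3 ≈ 33.33.

33.33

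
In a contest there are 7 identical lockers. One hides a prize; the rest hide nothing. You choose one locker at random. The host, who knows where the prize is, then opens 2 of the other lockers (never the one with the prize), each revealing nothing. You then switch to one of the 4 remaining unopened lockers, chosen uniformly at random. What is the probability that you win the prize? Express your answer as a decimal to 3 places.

Your original locker holds the prize with probability 1/7, so the other 6 collectively hold it with probability 6/7.
The host can always find 2 empty lockers to open, so the reveals don't change that 6/7; it is now spread over the 4 remaining unopened lockers.
P(win by switching) = (6/7) · (1/4) = 3/14 ≈ 0.214.

0.214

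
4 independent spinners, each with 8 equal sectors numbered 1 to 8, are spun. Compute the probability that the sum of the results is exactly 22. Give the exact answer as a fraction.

123/2048

There are 8^4 = 4096 equally likely outcomes.
The number of ordered 4-tuples from {1,…,8} summing to 22 is 246.
P(sum = 22) = 246/4096 = 123/2048.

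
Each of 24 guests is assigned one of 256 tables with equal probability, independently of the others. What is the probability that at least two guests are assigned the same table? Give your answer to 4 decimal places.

It's easier to compute the probability that all 24 are distinct.
P(all distinct) = 256/256 · 255/256 · ··· · 233/256 ≈ 0.3287.
So the probability of at least one match is 1 − 0.3287 = 0.6713.

0.6713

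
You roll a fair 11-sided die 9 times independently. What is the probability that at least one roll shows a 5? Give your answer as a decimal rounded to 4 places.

P(no roll shows a 5) = (10/11)^9 ≈ 0.4241.
P(at least one) = 1 − 0.4241 = 0.5759.

0.5759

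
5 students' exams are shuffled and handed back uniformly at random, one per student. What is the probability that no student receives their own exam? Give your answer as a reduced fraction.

11/30

This is the derangement probability: permutations of 5 with no fixed point.
D(5) = 5! · (1 − 1/1! + 1/2! − ··· + (−1)^5/5!) = 44.
P = 44/120 = 11/30.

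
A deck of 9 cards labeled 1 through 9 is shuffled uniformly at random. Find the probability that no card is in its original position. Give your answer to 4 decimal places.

This is the derangement probability: permutations of 9 with no fixed point.
D(9) = 9! · (1 − 1/1! + 1/2! − ··· + (−1)^9/9!) = 133496.
P = 133496/362880 = 16687/45360 ≈ 0.3679.

0.3679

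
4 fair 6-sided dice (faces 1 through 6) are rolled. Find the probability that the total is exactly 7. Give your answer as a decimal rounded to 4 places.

There are 6^4 = 1296 equally likely outcomes.
The number of ordered 4-tuples from {1,…,6} summing to 7 is 20.
P(sum = 7) = 20/1296 = 5/324 ≈ 0.0154.

0.0154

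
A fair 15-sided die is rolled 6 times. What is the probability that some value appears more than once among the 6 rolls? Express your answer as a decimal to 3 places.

0.684

P(all 6 different) = 15/15 · 14/15 · ··· · 10/15 ≈ 0.316.
P(at least two equal) = 1 − 0.316 = 0.684.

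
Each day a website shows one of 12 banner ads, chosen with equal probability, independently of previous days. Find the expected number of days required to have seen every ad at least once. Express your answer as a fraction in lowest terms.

After i distinct types are collected, each trial gives a new one with probability (12−i)/12, so the expected wait for the next new type is 12/(12−i).
E = 12/12 + 12/11 + 12/10 + 12/9 + 12/8 + 12/7 + 12/6 + 12/5 + 12/4 + 12/3 + 12/2 + 12/1 = 86021/2310.

86021/2310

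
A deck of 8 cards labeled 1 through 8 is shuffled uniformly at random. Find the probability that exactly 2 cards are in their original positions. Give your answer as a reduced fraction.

53/288

Choose which 2 of the 8 are fixed: C(8,2) = 28 ways.
The remaining 6 must have no fixed point: D(6) = 265.
P = 28·265/40320 = 53/288.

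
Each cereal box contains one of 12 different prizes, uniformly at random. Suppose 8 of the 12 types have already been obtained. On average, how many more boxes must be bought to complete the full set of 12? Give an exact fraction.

25

Starting from 8 distinct types, each trial gives a new one with probability (12−i)/12 when i types are held, so the wait for the next new type is 12/(12−i).
E = 12/4 + 12/3 + 12/2 + 12/1 = 25.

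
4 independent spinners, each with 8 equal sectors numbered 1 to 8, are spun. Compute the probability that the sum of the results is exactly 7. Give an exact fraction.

5/1024

There are 8^4 = 4096 equally likely outcomes.
The number of ordered 4-tuples from {1,…,8} summing to 7 is 20.
P(sum = 7) = 20/4096 = 5/1024.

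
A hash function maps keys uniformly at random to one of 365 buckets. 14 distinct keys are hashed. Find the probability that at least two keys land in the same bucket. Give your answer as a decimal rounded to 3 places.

0.223

It's easier to compute the probability that all 14 are distinct.
P(all distinct) = 365/365 · 364/365 · ··· · 352/365 ≈ 0.777.
So the probability of at least one match is 1 − 0.777 = 0.223.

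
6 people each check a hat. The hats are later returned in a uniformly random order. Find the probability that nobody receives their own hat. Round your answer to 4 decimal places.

0.3681

This is the derangement probability: permutations of 6 with no fixed point.
D(6) = 6! · (1 − 1/1! + 1/2! − ··· + (−1)^6/6!) = 265.
P = 265/720 = 53/144 ≈ 0.3681.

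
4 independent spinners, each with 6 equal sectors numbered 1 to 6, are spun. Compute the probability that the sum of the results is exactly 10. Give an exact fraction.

There are 6^4 = 1296 equally likely outcomes.
The number of ordered 4-tuples from {1,…,6} summing to 10 is 80.
P(sum = 10) = 80/1296 = 5/81.

5/81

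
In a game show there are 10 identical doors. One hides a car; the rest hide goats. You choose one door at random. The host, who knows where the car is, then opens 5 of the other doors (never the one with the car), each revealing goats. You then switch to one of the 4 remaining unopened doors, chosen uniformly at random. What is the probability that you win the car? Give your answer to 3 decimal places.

0.225

Your original door holds the car with probability 1/10, so the other 9 collectively hold it with probability 9/10.
The host can always find 5 empty doors to open, so the reveals don't change that 9/10; it is now spread over the 4 remaining unopened doors.
P(win by switching) = (9/10) · (1/4) = 9/40 ≈ 0.225.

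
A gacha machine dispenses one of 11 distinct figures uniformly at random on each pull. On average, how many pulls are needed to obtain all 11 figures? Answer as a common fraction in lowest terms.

After i distinct types are collected, each trial gives a new one with probability (11−i)/11, so the expected wait for the next new type is 11/(11−i).
E = 11/11 + 11/10 + 11/9 + 11/8 + 11/7 + 11/6 + 11/5 + 11/4 + 11/3 + 11/2 + 11/1 = 83711/2520.

83711/2520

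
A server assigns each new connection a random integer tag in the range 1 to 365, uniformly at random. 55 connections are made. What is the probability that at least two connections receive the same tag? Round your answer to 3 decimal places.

It's easier to compute the probability that all 55 are distinct.
P(all distinct) = 365/365 · 364/365 · ··· · 311/365 ≈ 0.014.
So the probability of at least one match is 1 − 0.014 = 0.986.

0.986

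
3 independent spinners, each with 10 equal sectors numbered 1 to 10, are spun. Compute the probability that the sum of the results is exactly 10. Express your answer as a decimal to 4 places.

0.0360

There are 10^3 = 1000 equally likely outcomes.
The number of ordered 3-tuples from {1,…,10} summing to 10 is 36.
P(sum = 10) = 36/1000 = 9/250 ≈ 0.0360.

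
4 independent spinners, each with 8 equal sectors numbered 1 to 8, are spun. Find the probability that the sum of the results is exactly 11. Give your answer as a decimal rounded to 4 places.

There are 8^4 = 4096 equally likely outcomes.
The number of ordered 4-tuples from {1,…,8} summing to 11 is 120.
P(sum = 11) = 120/4096 = 15/512 ≈ 0.0293.

0.0293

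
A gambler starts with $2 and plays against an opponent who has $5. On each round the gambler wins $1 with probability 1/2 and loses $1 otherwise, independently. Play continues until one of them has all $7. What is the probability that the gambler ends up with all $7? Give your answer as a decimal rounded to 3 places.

0.286

With a fair step, P(i) = ½P(i−1) + ½P(i+1) with P(0)=0, P(7)=1 has the linear solution P(i) = i/7.
P(2) = 2/7 ≈ 0.286.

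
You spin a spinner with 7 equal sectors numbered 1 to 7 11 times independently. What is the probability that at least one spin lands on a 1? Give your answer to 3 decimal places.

0.817

P(no spin lands on a 1) = (6/7)^11 ≈ 0.183.
P(at least one) = 1 − 0.183 = 0.817.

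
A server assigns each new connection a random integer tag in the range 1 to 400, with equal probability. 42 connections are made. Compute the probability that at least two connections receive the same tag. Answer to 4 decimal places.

It's easier to compute the probability that all 42 are distinct.
P(all distinct) = 400/400 · 399/400 · ··· · 359/400 ≈ 0.1074.
So the probability of at least one match is 1 − 0.1074 = 0.8926.

0.8926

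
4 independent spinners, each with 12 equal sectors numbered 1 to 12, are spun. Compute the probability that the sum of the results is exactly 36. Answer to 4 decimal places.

0.0217

There are 12^4 = 20736 equally likely outcomes.
The number of ordered 4-tuples from {1,…,12} summing to 36 is 451.
P(sum = 36) = 451/20736 ≈ 0.0217.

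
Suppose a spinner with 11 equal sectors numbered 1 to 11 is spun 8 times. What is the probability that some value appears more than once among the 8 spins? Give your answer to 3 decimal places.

0.969

P(all 8 different) = 11/11 · 10/11 · ··· · 4/11 ≈ 0.031.
P(at least two equal) = 1 − 0.031 = 0.969.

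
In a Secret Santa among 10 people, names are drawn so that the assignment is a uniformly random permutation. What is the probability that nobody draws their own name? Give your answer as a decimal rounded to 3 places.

This is the derangement probability: permutations of 10 with no fixed point.
D(10) = 10! · (1 − 1/1! + 1/2! − ··· + (−1)^10/10!) = 1334961.
P = 1334961/3628800 = 16481/44800 ≈ 0.368.

0.368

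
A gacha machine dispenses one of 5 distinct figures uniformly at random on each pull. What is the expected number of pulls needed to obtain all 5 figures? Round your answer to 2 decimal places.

After i distinct types are collected, each trial gives a new one with probability (5−i)/5, so the expected wait for the next new type is 5/(5−i).
E = 5/5 + 5/4 + 5/3 + 5/2 + 5/1 = 137/12 ≈ 11.42.

11.42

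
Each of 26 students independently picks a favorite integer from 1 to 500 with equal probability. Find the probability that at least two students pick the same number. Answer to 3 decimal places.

0.484

It's easier to compute the probability that all 26 are distinct.
P(all distinct) = 500/500 · 499/500 · ··· · 475/500 ≈ 0.516.
So the probability of at least one match is 1 − 0.516 = 0.484.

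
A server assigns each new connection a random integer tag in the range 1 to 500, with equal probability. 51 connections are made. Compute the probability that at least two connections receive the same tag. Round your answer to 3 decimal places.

0.929

It's easier to compute the probability that all 51 are distinct.
P(all distinct) = 500/500 · 499/500 · ··· · 450/500 ≈ 0.071.
So the probability of at least one match is 1 − 0.071 = 0.929.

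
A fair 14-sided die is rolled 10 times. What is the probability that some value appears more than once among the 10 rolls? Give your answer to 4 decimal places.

P(all 10 different) = 14/14 · 13/14 · ··· · 5/14 ≈ 0.0126.
P(at least two equal) = 1 − 0.0126 = 0.9874.

0.9874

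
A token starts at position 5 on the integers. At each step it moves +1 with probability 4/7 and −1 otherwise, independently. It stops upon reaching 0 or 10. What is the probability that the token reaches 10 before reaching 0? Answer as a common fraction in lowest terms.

Let r = q/p = (3/7)/(4/7) = 3/4. The recurrence P(i) = p·P(i+1) + q·P(i−1) with P(0)=0, P(10)=1 gives P(i) = (1 − r^i)/(1 − r^10).
P(5) = (1 − (3/4)^5) / (1 − (3/4)^10) = 1024/1267.

1024/1267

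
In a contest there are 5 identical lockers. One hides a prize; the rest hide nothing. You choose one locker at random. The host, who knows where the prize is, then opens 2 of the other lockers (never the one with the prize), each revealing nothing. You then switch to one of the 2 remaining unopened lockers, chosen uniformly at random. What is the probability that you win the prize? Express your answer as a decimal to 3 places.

0.400

Your original locker holds the prize with probability 1/5, so the other 4 collectively hold it with probability 4/5.
The host can always find 2 empty lockers to open, so the reveals don't change that 4/5; it is now spread over the 2 remaining unopened lockers.
P(win by switching) = (4/5) · (1/2) = 2/5 ≈ 0.400.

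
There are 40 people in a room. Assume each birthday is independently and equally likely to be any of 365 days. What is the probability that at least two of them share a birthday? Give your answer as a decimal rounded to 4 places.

It's easier to compute the probability that all 40 are distinct.
P(all distinct) = 365/365 · 364/365 · ··· · 326/365 ≈ 0.1088.
So the probability of at least one match is 1 − 0.1088 = 0.8912.

0.8912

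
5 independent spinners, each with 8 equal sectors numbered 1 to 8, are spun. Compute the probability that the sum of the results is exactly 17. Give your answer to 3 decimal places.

There are 8^5 = 32768 equally likely outcomes.
The number of ordered 5-tuples from {1,…,8} summing to 17 is 1470.
P(sum = 17) = 1470/32768 = 735/16384 ≈ 0.045.

0.045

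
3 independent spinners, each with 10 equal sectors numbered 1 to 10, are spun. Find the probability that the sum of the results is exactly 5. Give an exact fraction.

3/500

There are 10^3 = 1000 equally likely outcomes.
The number of ordered 3-tuples from {1,…,10} summing to 5 is 6.
P(sum = 5) = 6/1000 = 3/500.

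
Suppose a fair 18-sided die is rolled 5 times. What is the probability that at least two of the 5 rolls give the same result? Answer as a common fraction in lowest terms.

997/2187

P(all 5 different) = 18/18 · 17/18 · ··· · 14/18 = 1190/2187.
P(at least two equal) = 1 − 1190/2187 = 997/2187.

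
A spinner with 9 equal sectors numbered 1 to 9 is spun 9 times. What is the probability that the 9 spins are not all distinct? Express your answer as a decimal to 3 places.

P(all 9 different) = 9/9 · 8/9 · ··· · 1/9 ≈ 0.001.
P(at least two equal) = 1 − 0.001 = 0.999.

0.999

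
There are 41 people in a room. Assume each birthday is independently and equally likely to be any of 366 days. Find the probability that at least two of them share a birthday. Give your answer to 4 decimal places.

0.9025

It's easier to compute the probability that all 41 are distinct.
P(all distinct) = 366/366 · 365/366 · ··· · 326/366 ≈ 0.0975.
So the probability of at least one match is 1 − 0.0975 = 0.9025.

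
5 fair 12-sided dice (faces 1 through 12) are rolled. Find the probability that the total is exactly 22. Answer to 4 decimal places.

0.0215

There are 12^5 = 248832 equally likely outcomes.
The number of ordered 5-tuples from {1,…,12} summing to 22 is 5355.
P(sum = 22) = 5355/248832 = 595/27648 ≈ 0.0215.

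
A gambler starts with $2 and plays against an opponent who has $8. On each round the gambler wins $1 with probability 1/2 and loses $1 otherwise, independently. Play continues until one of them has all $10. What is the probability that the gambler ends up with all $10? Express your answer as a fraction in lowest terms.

1/5

With a fair step, P(i) = ½P(i−1) + ½P(i+1) with P(0)=0, P(10)=1 has the linear solution P(i) = i/10.
P(2) = 2/10 = 1/5.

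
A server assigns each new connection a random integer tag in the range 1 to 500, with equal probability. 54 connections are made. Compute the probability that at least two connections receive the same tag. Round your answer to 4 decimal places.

It's easier to compute the probability that all 54 are distinct.
P(all distinct) = 500/500 · 499/500 · ··· · 447/500 ≈ 0.0513.
So the probability of at least one match is 1 − 0.0513 = 0.9487.

0.9487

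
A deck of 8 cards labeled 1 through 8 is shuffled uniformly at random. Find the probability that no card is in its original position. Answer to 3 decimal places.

0.368

This is the derangement probability: permutations of 8 with no fixed point.
D(8) = 8! · (1 − 1/1! + 1/2! − ··· + (−1)^8/8!) = 14833.
P = 14833/40320 = 2119/5760 ≈ 0.368.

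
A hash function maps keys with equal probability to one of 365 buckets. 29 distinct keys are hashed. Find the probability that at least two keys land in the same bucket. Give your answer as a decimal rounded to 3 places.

It's easier to compute the probability that all 29 are distinct.
P(all distinct) = 365/365 · 364/365 · ··· · 337/365 ≈ 0.319.
So the probability of at least one match is 1 − 0.319 = 0.681.

0.681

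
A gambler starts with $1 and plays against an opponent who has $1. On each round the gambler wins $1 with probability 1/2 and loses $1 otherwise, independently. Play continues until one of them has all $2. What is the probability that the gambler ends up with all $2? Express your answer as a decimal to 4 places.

0.5000

With a fair step, P(i) = ½P(i−1) + ½P(i+1) with P(0)=0, P(2)=1 has the linear solution P(i) = i/2.
P(1) = 1/2 ≈ 0.5000.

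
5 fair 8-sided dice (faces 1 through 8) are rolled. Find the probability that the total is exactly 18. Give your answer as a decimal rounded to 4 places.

There are 8^5 = 32768 equally likely outcomes.
The number of ordered 5-tuples from {1,…,8} summing to 18 is 1750.
P(sum = 18) = 1750/32768 = 875/16384 ≈ 0.0534.

0.0534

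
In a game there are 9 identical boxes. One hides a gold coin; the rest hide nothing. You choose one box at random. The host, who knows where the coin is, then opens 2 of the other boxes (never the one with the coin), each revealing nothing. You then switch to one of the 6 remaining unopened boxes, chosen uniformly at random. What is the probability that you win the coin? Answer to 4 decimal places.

Your original box holds the coin with probability 1/9, so the other 8 collectively hold it with probability 8/9.
The host can always find 2 empty boxes to open, so the reveals don't change that 8/9; it is now spread over the 6 remaining unopened boxes.
P(win by switching) = (8/9) · (1/6) = 4/27 ≈ 0.1481.

0.1481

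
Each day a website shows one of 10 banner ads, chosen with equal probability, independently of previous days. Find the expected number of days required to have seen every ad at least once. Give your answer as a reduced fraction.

After i distinct types are collected, each trial gives a new one with probability (10−i)/10, so the expected wait for the next new type is 10/(10−i).
E = 10/10 + 10/9 + 10/8 + 10/7 + 10/6 + 10/5 + 10/4 + 10/3 + 10/2 + 10/1 = 7381/252.

7381/252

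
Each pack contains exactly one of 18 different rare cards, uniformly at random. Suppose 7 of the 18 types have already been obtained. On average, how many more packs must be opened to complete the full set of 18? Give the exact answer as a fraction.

Starting from 7 distinct types, each trial gives a new one with probability (18−i)/18 when i types are held, so the wait for the next new type is 18/(18−i).
E = 18/11 + 18/10 + 18/9 + 18/8 + 18/7 + 18/6 + 18/5 + 18/4 + 18/3 + 18/2 + 18/1 = 83711/1540.

83711/1540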